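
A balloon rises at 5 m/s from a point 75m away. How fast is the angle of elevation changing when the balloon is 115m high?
0.019894 rad/s

tan(θ) = y/75
sec²(θ) · dθ/dt = (1/75) · dy/dt
dθ/dt = cos²(θ)/75 · 5 = 75/(75² + 115²) · 5
dθ/dt = 0.019894 rad/s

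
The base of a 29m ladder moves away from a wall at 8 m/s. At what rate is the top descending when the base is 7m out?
14√22/33 ≈ 1.99 m/s

x² + y² = 29²
2x·dx/dt + 2y·dy/dt = 0
dy/dt = -x/y · dx/dt = -7/(6√22) · 8 = -14√22/33 m/s
The top is descending at 14√22/33 ≈ 1.99 m/s.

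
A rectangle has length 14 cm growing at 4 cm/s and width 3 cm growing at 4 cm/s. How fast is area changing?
68 cm²/s

A = lw
dA/dt = w·dl/dt + l·dw/dt = 3·4 + 14·4 = 68 cm²/s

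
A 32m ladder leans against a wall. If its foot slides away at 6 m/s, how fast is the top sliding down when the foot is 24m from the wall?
18√7/7 ≈ 6.803 m/s

x² + y² = 32²
2x·dx/dt + 2y·dy/dt = 0
dy/dt = -x/y · dx/dt = -24/(8√7) · 6 = -18√7/7 m/s
The top is descending at 18√7/7 ≈ 6.803 m/s.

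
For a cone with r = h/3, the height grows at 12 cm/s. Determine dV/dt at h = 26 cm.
2704π/3 cm³/s

V = (1/3)π(h/3)²h = πh³/27
dV/dt = πh²/9 · 12
At h = 26: dV/dt = 2704π/3 cm³/s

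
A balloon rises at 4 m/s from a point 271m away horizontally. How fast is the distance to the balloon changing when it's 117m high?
234√87130/43565 ≈ 1.585 m/s

z² = 271² + y²
z = √(271² + 117²) = √87130
dz/dt = y/z · dy/dt = 117/√87130 · 4 = 234√87130/43565 ≈ 1.585 m/s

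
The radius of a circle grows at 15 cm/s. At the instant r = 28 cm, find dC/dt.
30π cm/s

C = 2πr
dC/dt = 2π · dr/dt = 2π · 15 = 30π cm/s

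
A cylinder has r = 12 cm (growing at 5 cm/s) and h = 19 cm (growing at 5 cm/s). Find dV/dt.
3000π cm³/s

V = πr²h
dV/dt = 2πrh·dr/dt + πr²·dh/dt
= 2π(12)(19)(5) + π(12)²(5)
= 3000π cm³/s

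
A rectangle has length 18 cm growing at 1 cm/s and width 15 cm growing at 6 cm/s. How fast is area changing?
123 cm²/s

A = lw
dA/dt = w·dl/dt + l·dw/dt = 15·1 + 18·6 = 123 cm²/s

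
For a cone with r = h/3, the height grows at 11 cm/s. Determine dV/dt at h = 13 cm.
1859π/9 cm³/s

V = (1/3)π(h/3)²h = πh³/27
dV/dt = πh²/9 · 11
At h = 13: dV/dt = 1859π/9 cm³/s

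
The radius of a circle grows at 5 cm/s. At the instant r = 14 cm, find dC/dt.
10π cm/s

C = 2πr
dC/dt = 2π · dr/dt = 2π · 5 = 10π cm/s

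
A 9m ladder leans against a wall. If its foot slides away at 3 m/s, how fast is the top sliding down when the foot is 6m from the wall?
6√5/5 ≈ 2.683 m/s

x² + y² = 9²
2x·dx/dt + 2y·dy/dt = 0
dy/dt = -x/y · dx/dt = -6/(3√5) · 3 = -6√5/5 m/s
The top is descending at 6√5/5 ≈ 2.683 m/s.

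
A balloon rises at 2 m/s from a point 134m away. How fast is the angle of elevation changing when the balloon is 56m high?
0.012706 rad/s

tan(θ) = y/134
sec²(θ) · dθ/dt = (1/134) · dy/dt
dθ/dt = cos²(θ)/134 · 2 = 134/(134² + 56²) · 2
dθ/dt = 0.012706 rad/s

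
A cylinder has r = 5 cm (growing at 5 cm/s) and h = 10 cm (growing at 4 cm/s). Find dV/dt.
600π cm³/s

V = πr²h
dV/dt = 2πrh·dr/dt + πr²·dh/dt
= 2π(5)(10)(5) + π(5)²(4)
= 600π cm³/s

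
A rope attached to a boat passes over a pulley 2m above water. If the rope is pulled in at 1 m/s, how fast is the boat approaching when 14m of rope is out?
7√3/12 ≈ 1.01 m/s

rope² = x² + 2²
x = √(14² - 2²) = 8√3
dx/dt = (rope/x) · d(rope)/dt = (14/(8√3)) · (-1) = -7√3/12 m/s
The boat approaches at 7√3/12 ≈ 1.01 m/s.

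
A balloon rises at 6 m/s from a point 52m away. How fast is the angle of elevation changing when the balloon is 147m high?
0.012833 rad/s

tan(θ) = y/52
sec²(θ) · dθ/dt = (1/52) · dy/dt
dθ/dt = cos²(θ)/52 · 6 = 52/(52² + 147²) · 6
dθ/dt = 0.012833 rad/s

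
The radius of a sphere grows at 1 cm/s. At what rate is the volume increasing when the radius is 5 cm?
100π cm³/s

V = (4/3)πr³
dV/dt = dV/dr · dr/dt = 4πr² · 1
At r = 5: dV/dt = 100π cm³/s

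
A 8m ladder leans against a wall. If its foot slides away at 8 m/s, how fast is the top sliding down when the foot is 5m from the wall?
40√39/39 ≈ 6.405 m/s

x² + y² = 8²
2x·dx/dt + 2y·dy/dt = 0
dy/dt = -x/y · dx/dt = -5/√39 · 8 = -40√39/39 m/s
The top is descending at 40√39/39 ≈ 6.405 m/s.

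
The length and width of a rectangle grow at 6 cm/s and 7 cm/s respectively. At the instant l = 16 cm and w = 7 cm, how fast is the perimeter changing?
26 cm/s

P = 2(l + w)
dP/dt = 2(dl/dt + dw/dt) = 2(6 + 7) = 26 cm/s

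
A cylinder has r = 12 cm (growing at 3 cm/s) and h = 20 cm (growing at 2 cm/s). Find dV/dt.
1728π cm³/s

V = πr²h
dV/dt = 2πrh·dr/dt + πr²·dh/dt
= 2π(12)(20)(3) + π(12)²(2)
= 1728π cm³/s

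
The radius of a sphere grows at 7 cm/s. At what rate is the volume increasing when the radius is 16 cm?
7168π cm³/s

V = (4/3)πr³
dV/dt = dV/dr · dr/dt = 4πr² · 7
At r = 16: dV/dt = 7168π cm³/s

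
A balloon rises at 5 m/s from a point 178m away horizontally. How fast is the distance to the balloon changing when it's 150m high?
375√13546/13546 ≈ 3.222 m/s

z² = 178² + y²
z = √(178² + 150²) = 2√13546
dz/dt = y/z · dy/dt = 150/(2√13546) · 5 = 375√13546/13546 ≈ 3.222 m/s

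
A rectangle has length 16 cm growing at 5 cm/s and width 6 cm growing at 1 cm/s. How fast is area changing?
46 cm²/s

A = lw
dA/dt = w·dl/dt + l·dw/dt = 6·5 + 16·1 = 46 cm²/s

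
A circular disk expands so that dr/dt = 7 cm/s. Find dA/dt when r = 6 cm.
84π cm²/s

A = πr²
dA/dt = 2πr · dr/dt = 2π(6)(7) = 84π cm²/s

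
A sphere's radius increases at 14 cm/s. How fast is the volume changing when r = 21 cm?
24696π cm³/s

V = (4/3)πr³
dV/dt = dV/dr · dr/dt = 4πr² · 14
At r = 21: dV/dt = 24696π cm³/s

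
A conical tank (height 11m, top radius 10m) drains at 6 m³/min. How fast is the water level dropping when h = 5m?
363/(1250π) ≈ 0.09244 m/min

r/h = 10/11, so r = (10/11)h
V = (1/3)πr²h = (1/3)π((10/11)h)²h = (100/363)πh³
dV/dh = (100/121)πh²
dh/dt = (dV/dt)/(dV/dh) = -6/((100/121)π·5²) = -363/(1250π) m/min
The level is dropping at 363/(1250π) ≈ 0.09244 m/min.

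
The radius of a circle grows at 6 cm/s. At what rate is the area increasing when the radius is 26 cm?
312π cm²/s

A = πr²
dA/dt = 2πr · dr/dt = 2π(26)(6) = 312π cm²/s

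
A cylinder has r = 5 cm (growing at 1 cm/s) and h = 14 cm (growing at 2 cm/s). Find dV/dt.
190π cm³/s

V = πr²h
dV/dt = 2πrh·dr/dt + πr²·dh/dt
= 2π(5)(14)(1) + π(5)²(2)
= 190π cm³/s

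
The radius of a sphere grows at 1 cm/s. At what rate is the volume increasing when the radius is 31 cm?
3844π cm³/s

V = (4/3)πr³
dV/dt = dV/dr · dr/dt = 4πr² · 1
At r = 31: dV/dt = 3844π cm³/s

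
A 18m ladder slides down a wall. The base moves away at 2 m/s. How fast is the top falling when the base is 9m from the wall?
2√3/3 ≈ 1.155 m/s

x² + y² = 18²
2x·dx/dt + 2y·dy/dt = 0
dy/dt = -x/y · dx/dt = -9/(9√3) · 2 = -2√3/3 m/s
The top is descending at 2√3/3 ≈ 1.155 m/s.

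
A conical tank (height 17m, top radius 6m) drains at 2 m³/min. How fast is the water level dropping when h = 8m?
289/(1152π) ≈ 0.07985 m/min

r/h = 6/17, so r = (6/17)h
V = (1/3)πr²h = (1/3)π((6/17)h)²h = (12/289)πh³
dV/dh = (36/289)πh²
dh/dt = (dV/dt)/(dV/dh) = -2/((36/289)π·8²) = -289/(1152π) m/min
The level is dropping at 289/(1152π) ≈ 0.07985 m/min.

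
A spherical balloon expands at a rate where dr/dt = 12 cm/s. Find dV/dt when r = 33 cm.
52272π cm³/s

V = (4/3)πr³
dV/dt = dV/dr · dr/dt = 4πr² · 12
At r = 33: dV/dt = 52272π cm³/s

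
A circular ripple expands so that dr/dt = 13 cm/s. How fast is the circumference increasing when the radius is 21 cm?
26π cm/s

C = 2πr
dC/dt = 2π · dr/dt = 2π · 13 = 26π cm/s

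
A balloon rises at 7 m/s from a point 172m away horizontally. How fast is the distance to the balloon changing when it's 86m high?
7√5/5 ≈ 3.13 m/s

z² = 172² + y²
z = √(172² + 86²) = 86√5
dz/dt = y/z · dy/dt = 86/(86√5) · 7 = 7√5/5 ≈ 3.13 m/s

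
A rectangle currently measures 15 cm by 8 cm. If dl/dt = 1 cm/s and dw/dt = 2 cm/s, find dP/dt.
6 cm/s

P = 2(l + w)
dP/dt = 2(dl/dt + dw/dt) = 2(1 + 2) = 6 cm/s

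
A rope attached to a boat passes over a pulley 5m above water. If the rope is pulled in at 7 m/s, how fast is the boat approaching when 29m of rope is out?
203√51/204 ≈ 7.106 m/s

rope² = x² + 5²
x = √(29² - 5²) = 4√51
dx/dt = (rope/x) · d(rope)/dt = (29/(4√51)) · (-7) = -203√51/204 m/s
The boat approaches at 203√51/204 ≈ 7.106 m/s.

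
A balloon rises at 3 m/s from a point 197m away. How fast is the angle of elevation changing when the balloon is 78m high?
0.013165 rad/s

tan(θ) = y/197
sec²(θ) · dθ/dt = (1/197) · dy/dt
dθ/dt = cos²(θ)/197 · 3 = 197/(197² + 78²) · 3
dθ/dt = 0.013165 rad/s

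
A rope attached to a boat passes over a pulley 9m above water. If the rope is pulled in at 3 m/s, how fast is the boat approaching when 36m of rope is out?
4√15/5 ≈ 3.098 m/s

rope² = x² + 9²
x = √(36² - 9²) = 9√15
dx/dt = (rope/x) · d(rope)/dt = (36/(9√15)) · (-3) = -4√15/5 m/s
The boat approaches at 4√15/5 ≈ 3.098 m/s.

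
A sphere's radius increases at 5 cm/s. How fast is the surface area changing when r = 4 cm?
160π cm²/s

S = 4πr²
dS/dt = dS/dr · dr/dt = 8πr · 5
At r = 4: dS/dt = 160π cm²/s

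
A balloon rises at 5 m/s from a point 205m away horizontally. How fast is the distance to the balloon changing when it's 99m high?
495√51826/51826 ≈ 2.174 m/s

z² = 205² + y²
z = √(205² + 99²) = √51826
dz/dt = y/z · dy/dt = 99/√51826 · 5 = 495√51826/51826 ≈ 2.174 m/s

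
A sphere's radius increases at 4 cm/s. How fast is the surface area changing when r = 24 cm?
768π cm²/s

S = 4πr²
dS/dt = dS/dr · dr/dt = 8πr · 4
At r = 24: dS/dt = 768π cm²/s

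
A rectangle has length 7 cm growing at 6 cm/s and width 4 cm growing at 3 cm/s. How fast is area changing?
45 cm²/s

A = lw
dA/dt = w·dl/dt + l·dw/dt = 4·6 + 7·3 = 45 cm²/s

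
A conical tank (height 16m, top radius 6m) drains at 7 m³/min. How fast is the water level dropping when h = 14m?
16/(63π) ≈ 0.08084 m/min

r/h = 6/16, so r = (3/8)h
V = (1/3)πr²h = (1/3)π((3/8)h)²h = (3/64)πh³
dV/dh = (9/64)πh²
dh/dt = (dV/dt)/(dV/dh) = -7/((9/64)π·14²) = -16/(63π) m/min
The level is dropping at 16/(63π) ≈ 0.08084 m/min.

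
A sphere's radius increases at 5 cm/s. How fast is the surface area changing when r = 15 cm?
600π cm²/s

S = 4πr²
dS/dt = dS/dr · dr/dt = 8πr · 5
At r = 15: dS/dt = 600π cm²/s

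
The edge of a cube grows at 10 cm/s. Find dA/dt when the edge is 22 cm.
2640 cm²/s

A = 6s²
dA/dt = 12s · ds/dt = 12·22·10 = 2640 cm²/s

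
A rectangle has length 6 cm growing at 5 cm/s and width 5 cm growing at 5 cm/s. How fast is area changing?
55 cm²/s

A = lw
dA/dt = w·dl/dt + l·dw/dt = 5·5 + 6·5 = 55 cm²/s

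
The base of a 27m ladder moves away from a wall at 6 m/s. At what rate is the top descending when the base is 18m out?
12√5/5 ≈ 5.367 m/s

x² + y² = 27²
2x·dx/dt + 2y·dy/dt = 0
dy/dt = -x/y · dx/dt = -18/(9√5) · 6 = -12√5/5 m/s
The top is descending at 12√5/5 ≈ 5.367 m/s.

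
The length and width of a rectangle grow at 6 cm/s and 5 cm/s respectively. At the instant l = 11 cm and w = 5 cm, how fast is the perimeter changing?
22 cm/s

P = 2(l + w)
dP/dt = 2(dl/dt + dw/dt) = 2(6 + 5) = 22 cm/s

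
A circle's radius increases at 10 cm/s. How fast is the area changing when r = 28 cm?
560π cm²/s

A = πr²
dA/dt = 2πr · dr/dt = 2π(28)(10) = 560π cm²/s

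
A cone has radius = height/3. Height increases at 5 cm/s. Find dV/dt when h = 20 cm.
2000π/9 cm³/s

V = (1/3)π(h/3)²h = πh³/27
dV/dt = πh²/9 · 5
At h = 20: dV/dt = 2000π/9 cm³/s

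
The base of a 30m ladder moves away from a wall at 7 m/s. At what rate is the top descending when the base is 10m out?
7√2/4 ≈ 2.475 m/s

x² + y² = 30²
2x·dx/dt + 2y·dy/dt = 0
dy/dt = -x/y · dx/dt = -10/(20√2) · 7 = -7√2/4 m/s
The top is descending at 7√2/4 ≈ 2.475 m/s.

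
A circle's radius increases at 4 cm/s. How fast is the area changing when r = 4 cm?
32π cm²/s

A = πr²
dA/dt = 2πr · dr/dt = 2π(4)(4) = 32π cm²/s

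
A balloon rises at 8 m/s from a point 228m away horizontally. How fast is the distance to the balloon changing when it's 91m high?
728√60265/60265 ≈ 2.966 m/s

z² = 228² + y²
z = √(228² + 91²) = √60265
dz/dt = y/z · dy/dt = 91/√60265 · 8 = 728√60265/60265 ≈ 2.966 m/s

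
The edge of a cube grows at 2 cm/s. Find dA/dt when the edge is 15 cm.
360 cm²/s

A = 6s²
dA/dt = 12s · ds/dt = 12·15·2 = 360 cm²/s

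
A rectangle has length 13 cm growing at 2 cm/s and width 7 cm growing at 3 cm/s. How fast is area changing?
53 cm²/s

A = lw
dA/dt = w·dl/dt + l·dw/dt = 7·2 + 13·3 = 53 cm²/s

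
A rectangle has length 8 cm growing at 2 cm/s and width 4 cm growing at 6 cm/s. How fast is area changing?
56 cm²/s

A = lw
dA/dt = w·dl/dt + l·dw/dt = 4·2 + 8·6 = 56 cm²/s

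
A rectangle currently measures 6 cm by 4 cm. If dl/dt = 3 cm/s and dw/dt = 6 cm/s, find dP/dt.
18 cm/s

P = 2(l + w)
dP/dt = 2(dl/dt + dw/dt) = 2(3 + 6) = 18 cm/s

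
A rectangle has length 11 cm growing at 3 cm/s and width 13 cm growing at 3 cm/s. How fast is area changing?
72 cm²/s

A = lw
dA/dt = w·dl/dt + l·dw/dt = 13·3 + 11·3 = 72 cm²/s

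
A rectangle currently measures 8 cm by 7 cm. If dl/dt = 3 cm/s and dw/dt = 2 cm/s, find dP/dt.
10 cm/s

P = 2(l + w)
dP/dt = 2(dl/dt + dw/dt) = 2(3 + 2) = 10 cm/s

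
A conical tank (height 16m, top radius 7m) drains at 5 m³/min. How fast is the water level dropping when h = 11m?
1280/(5929π) ≈ 0.06872 m/min

r/h = 7/16, so r = (7/16)h
V = (1/3)πr²h = (1/3)π((7/16)h)²h = (49/768)πh³
dV/dh = (49/256)πh²
dh/dt = (dV/dt)/(dV/dh) = -5/((49/256)π·11²) = -1280/(5929π) m/min
The level is dropping at 1280/(5929π) ≈ 0.06872 m/min.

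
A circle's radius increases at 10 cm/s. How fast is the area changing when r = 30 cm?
600π cm²/s

A = πr²
dA/dt = 2πr · dr/dt = 2π(30)(10) = 600π cm²/s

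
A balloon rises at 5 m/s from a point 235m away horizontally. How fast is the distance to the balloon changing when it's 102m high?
510√65629/65629 ≈ 1.991 m/s

z² = 235² + y²
z = √(235² + 102²) = √65629
dz/dt = y/z · dy/dt = 102/√65629 · 5 = 510√65629/65629 ≈ 1.991 m/s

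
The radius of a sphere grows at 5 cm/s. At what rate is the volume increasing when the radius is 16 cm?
5120π cm³/s

V = (4/3)πr³
dV/dt = dV/dr · dr/dt = 4πr² · 5
At r = 16: dV/dt = 5120π cm³/s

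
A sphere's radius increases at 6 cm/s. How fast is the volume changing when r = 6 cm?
864π cm³/s

V = (4/3)πr³
dV/dt = dV/dr · dr/dt = 4πr² · 6
At r = 6: dV/dt = 864π cm³/s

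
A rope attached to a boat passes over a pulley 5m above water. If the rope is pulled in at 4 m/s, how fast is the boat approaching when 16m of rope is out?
64√231/231 ≈ 4.211 m/s

rope² = x² + 5²
x = √(16² - 5²) = √231
dx/dt = (rope/x) · d(rope)/dt = (16/√231) · (-4) = -64√231/231 m/s
The boat approaches at 64√231/231 ≈ 4.211 m/s.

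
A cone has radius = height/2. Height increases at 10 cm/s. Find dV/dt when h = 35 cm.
6125π/2 cm³/s

V = (1/3)π(h/2)²h = πh³/12
dV/dt = πh²/4 · 10
At h = 35: dV/dt = 6125π/2 cm³/s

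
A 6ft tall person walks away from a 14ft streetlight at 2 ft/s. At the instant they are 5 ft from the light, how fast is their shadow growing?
3/2 ft/s

By similar triangles: 14/(x+s) = 6/s
Solving: s = 6x/8
ds/dt = 6/8 · dx/dt = 3/4 · 2 = 3/2 ft/s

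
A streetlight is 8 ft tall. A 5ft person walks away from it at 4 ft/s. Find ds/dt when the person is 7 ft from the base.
20/3 ft/s

By similar triangles: 8/(x+s) = 5/s
Solving: s = 5x/3
ds/dt = 5/3 · dx/dt = 5/3 · 4 = 20/3 ft/s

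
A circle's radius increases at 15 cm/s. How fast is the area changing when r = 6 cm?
180π cm²/s

A = πr²
dA/dt = 2πr · dr/dt = 2π(6)(15) = 180π cm²/s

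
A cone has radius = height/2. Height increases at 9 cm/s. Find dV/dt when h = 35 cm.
11025π/4 cm³/s

V = (1/3)π(h/2)²h = πh³/12
dV/dt = πh²/4 · 9
At h = 35: dV/dt = 11025π/4 cm³/s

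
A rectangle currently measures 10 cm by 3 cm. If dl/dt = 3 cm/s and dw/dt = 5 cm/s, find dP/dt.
16 cm/s

P = 2(l + w)
dP/dt = 2(dl/dt + dw/dt) = 2(3 + 5) = 16 cm/s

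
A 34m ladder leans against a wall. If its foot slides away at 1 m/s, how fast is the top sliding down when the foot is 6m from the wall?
3√70/140 ≈ 0.1793 m/s

x² + y² = 34²
2x·dx/dt + 2y·dy/dt = 0
dy/dt = -x/y · dx/dt = -6/(4√70) · 1 = -3√70/140 m/s
The top is descending at 3√70/140 ≈ 0.1793 m/s.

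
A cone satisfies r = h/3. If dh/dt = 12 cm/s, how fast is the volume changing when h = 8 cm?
256π/3 cm³/s

V = (1/3)π(h/3)²h = πh³/27
dV/dt = πh²/9 · 12
At h = 8: dV/dt = 256π/3 cm³/s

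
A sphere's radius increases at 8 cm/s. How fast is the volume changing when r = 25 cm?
20000π cm³/s

V = (4/3)πr³
dV/dt = dV/dr · dr/dt = 4πr² · 8
At r = 25: dV/dt = 20000π cm³/s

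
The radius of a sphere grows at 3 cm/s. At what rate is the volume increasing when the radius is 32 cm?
12288π cm³/s

V = (4/3)πr³
dV/dt = dV/dr · dr/dt = 4πr² · 3
At r = 32: dV/dt = 12288π cm³/s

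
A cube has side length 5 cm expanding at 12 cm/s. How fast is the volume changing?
900 cm³/s

V = s³
dV/dt = 3s² · ds/dt = 3·5²·12 = 900 cm³/s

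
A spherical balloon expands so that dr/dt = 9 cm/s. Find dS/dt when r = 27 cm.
1944π cm²/s

S = 4πr²
dS/dt = dS/dr · dr/dt = 8πr · 9
At r = 27: dS/dt = 1944π cm²/s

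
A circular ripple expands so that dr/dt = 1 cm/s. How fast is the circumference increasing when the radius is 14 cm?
2π cm/s

C = 2πr
dC/dt = 2π · dr/dt = 2π · 1 = 2π cm/s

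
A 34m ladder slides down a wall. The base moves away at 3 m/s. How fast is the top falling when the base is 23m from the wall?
23√627/209 ≈ 2.756 m/s

x² + y² = 34²
2x·dx/dt + 2y·dy/dt = 0
dy/dt = -x/y · dx/dt = -23/√627 · 3 = -23√627/209 m/s
The top is descending at 23√627/209 ≈ 2.756 m/s.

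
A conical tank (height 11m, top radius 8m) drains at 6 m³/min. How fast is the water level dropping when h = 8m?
363/(2048π) ≈ 0.05642 m/min

r/h = 8/11, so r = (8/11)h
V = (1/3)πr²h = (1/3)π((8/11)h)²h = (64/363)πh³
dV/dh = (64/121)πh²
dh/dt = (dV/dt)/(dV/dh) = -6/((64/121)π·8²) = -363/(2048π) m/min
The level is dropping at 363/(2048π) ≈ 0.05642 m/min.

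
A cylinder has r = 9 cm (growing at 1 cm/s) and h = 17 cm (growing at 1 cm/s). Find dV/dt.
387π cm³/s

V = πr²h
dV/dt = 2πrh·dr/dt + πr²·dh/dt
= 2π(9)(17)(1) + π(9)²(1)
= 387π cm³/s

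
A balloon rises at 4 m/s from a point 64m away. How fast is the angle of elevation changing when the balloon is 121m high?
0.013663 rad/s

tan(θ) = y/64
sec²(θ) · dθ/dt = (1/64) · dy/dt
dθ/dt = cos²(θ)/64 · 4 = 64/(64² + 121²) · 4
dθ/dt = 0.013663 rad/s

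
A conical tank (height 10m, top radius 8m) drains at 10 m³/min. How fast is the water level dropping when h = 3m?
125/(72π) ≈ 0.5526 m/min

r/h = 8/10, so r = (4/5)h
V = (1/3)πr²h = (1/3)π((4/5)h)²h = (16/75)πh³
dV/dh = (16/25)πh²
dh/dt = (dV/dt)/(dV/dh) = -10/((16/25)π·3²) = -125/(72π) m/min
The level is dropping at 125/(72π) ≈ 0.5526 m/min.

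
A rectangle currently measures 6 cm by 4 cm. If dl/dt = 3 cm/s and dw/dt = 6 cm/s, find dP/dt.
18 cm/s

P = 2(l + w)
dP/dt = 2(dl/dt + dw/dt) = 2(3 + 6) = 18 cm/s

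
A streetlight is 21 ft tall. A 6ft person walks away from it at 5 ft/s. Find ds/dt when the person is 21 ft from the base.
2 ft/s

By similar triangles: 21/(x+s) = 6/s
Solving: s = 6x/15
ds/dt = 6/15 · dx/dt = 2/5 · 5 = 2 ft/s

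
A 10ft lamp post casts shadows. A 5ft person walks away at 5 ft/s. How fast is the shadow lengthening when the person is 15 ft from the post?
5 ft/s

By similar triangles: 10/(x+s) = 5/s
Solving: s = 5x/5
ds/dt = 5/5 · dx/dt = 1 · 5 = 5 ft/s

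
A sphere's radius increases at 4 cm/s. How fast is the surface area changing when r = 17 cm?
544π cm²/s

S = 4πr²
dS/dt = dS/dr · dr/dt = 8πr · 4
At r = 17: dS/dt = 544π cm²/s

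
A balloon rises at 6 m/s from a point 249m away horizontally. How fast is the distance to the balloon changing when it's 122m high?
732√76885/76885 ≈ 2.64 m/s

z² = 249² + y²
z = √(249² + 122²) = √76885
dz/dt = y/z · dy/dt = 122/√76885 · 6 = 732√76885/76885 ≈ 2.64 m/s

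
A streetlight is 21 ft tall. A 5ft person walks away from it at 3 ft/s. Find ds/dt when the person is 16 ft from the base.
15/16 ft/s

By similar triangles: 21/(x+s) = 5/s
Solving: s = 5x/16
ds/dt = 5/16 · dx/dt = 5/16 · 3 = 15/16 ft/s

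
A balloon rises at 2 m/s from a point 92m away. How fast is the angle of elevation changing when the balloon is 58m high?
0.015556 rad/s

tan(θ) = y/92
sec²(θ) · dθ/dt = (1/92) · dy/dt
dθ/dt = cos²(θ)/92 · 2 = 92/(92² + 58²) · 2
dθ/dt = 0.015556 rad/s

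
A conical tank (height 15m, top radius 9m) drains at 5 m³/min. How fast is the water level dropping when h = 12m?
125/(1296π) ≈ 0.0307 m/min

r/h = 9/15, so r = (3/5)h
V = (1/3)πr²h = (1/3)π((3/5)h)²h = (3/25)πh³
dV/dh = (9/25)πh²
dh/dt = (dV/dt)/(dV/dh) = -5/((9/25)π·12²) = -125/(1296π) m/min
The level is dropping at 125/(1296π) ≈ 0.0307 m/min.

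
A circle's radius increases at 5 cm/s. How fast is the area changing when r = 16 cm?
160π cm²/s

A = πr²
dA/dt = 2πr · dr/dt = 2π(16)(5) = 160π cm²/s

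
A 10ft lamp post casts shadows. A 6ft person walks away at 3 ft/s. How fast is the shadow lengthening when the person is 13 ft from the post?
9/2 ft/s

By similar triangles: 10/(x+s) = 6/s
Solving: s = 6x/4
ds/dt = 6/4 · dx/dt = 3/2 · 3 = 9/2 ft/s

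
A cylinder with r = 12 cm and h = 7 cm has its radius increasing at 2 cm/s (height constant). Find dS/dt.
124π cm²/s

S = 2πrh + 2πr² (lateral + bases)
dS/dt = (2πh + 4πr)·dr/dt = (2π·7 + 4π·12)·2
= 124π cm²/s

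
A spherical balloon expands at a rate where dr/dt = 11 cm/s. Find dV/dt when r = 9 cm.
3564π cm³/s

V = (4/3)πr³
dV/dt = dV/dr · dr/dt = 4πr² · 11
At r = 9: dV/dt = 3564π cm³/s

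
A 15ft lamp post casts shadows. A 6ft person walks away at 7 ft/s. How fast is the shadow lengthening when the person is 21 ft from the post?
14/3 ft/s

By similar triangles: 15/(x+s) = 6/s
Solving: s = 6x/9
ds/dt = 6/9 · dx/dt = 2/3 · 7 = 14/3 ft/s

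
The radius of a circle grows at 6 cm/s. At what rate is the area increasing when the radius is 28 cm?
336π cm²/s

A = πr²
dA/dt = 2πr · dr/dt = 2π(28)(6) = 336π cm²/s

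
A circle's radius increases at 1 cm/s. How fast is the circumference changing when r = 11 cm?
2π cm/s

C = 2πr
dC/dt = 2π · dr/dt = 2π · 1 = 2π cm/s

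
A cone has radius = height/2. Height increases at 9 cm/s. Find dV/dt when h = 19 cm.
3249π/4 cm³/s

V = (1/3)π(h/2)²h = πh³/12
dV/dt = πh²/4 · 9
At h = 19: dV/dt = 3249π/4 cm³/s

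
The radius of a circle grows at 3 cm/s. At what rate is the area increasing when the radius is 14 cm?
84π cm²/s

A = πr²
dA/dt = 2πr · dr/dt = 2π(14)(3) = 84π cm²/s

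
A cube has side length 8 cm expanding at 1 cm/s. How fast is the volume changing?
192 cm³/s

V = s³
dV/dt = 3s² · ds/dt = 3·8²·1 = 192 cm³/s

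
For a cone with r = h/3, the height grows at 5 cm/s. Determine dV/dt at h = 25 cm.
3125π/9 cm³/s

V = (1/3)π(h/3)²h = πh³/27
dV/dt = πh²/9 · 5
At h = 25: dV/dt = 3125π/9 cm³/s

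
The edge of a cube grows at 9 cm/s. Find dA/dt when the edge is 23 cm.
2484 cm²/s

A = 6s²
dA/dt = 12s · ds/dt = 12·23·9 = 2484 cm²/s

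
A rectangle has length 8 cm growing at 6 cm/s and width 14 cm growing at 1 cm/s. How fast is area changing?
92 cm²/s

A = lw
dA/dt = w·dl/dt + l·dw/dt = 14·6 + 8·1 = 92 cm²/s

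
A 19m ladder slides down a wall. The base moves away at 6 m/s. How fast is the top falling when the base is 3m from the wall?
9√22/44 ≈ 0.9594 m/s

x² + y² = 19²
2x·dx/dt + 2y·dy/dt = 0
dy/dt = -x/y · dx/dt = -3/(4√22) · 6 = -9√22/44 m/s
The top is descending at 9√22/44 ≈ 0.9594 m/s.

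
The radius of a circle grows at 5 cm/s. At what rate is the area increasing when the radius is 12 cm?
120π cm²/s

A = πr²
dA/dt = 2πr · dr/dt = 2π(12)(5) = 120π cm²/s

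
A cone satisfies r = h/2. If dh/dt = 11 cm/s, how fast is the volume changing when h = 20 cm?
1100π cm³/s

V = (1/3)π(h/2)²h = πh³/12
dV/dt = πh²/4 · 11
At h = 20: dV/dt = 1100π cm³/s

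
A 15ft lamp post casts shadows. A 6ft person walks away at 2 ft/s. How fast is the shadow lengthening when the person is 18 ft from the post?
4/3 ft/s

By similar triangles: 15/(x+s) = 6/s
Solving: s = 6x/9
ds/dt = 6/9 · dx/dt = 2/3 · 2 = 4/3 ft/s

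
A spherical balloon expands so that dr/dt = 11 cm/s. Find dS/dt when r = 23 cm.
2024π cm²/s

S = 4πr²
dS/dt = dS/dr · dr/dt = 8πr · 11
At r = 23: dS/dt = 2024π cm²/s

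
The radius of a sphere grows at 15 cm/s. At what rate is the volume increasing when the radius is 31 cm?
57660π cm³/s

V = (4/3)πr³
dV/dt = dV/dr · dr/dt = 4πr² · 15
At r = 31: dV/dt = 57660π cm³/s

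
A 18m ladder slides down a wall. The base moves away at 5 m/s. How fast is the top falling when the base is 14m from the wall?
35√2/8 ≈ 6.187 m/s

x² + y² = 18²
2x·dx/dt + 2y·dy/dt = 0
dy/dt = -x/y · dx/dt = -14/(8√2) · 5 = -35√2/8 m/s
The top is descending at 35√2/8 ≈ 6.187 m/s.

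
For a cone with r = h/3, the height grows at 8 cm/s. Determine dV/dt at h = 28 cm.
6272π/9 cm³/s

V = (1/3)π(h/3)²h = πh³/27
dV/dt = πh²/9 · 8
At h = 28: dV/dt = 6272π/9 cm³/s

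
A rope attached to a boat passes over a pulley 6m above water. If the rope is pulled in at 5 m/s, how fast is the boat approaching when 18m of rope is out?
15√2/4 ≈ 5.303 m/s

rope² = x² + 6²
x = √(18² - 6²) = 12√2
dx/dt = (rope/x) · d(rope)/dt = (18/(12√2)) · (-5) = -15√2/4 m/s
The boat approaches at 15√2/4 ≈ 5.303 m/s.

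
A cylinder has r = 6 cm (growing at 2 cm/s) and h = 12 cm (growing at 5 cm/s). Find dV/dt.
468π cm³/s

V = πr²h
dV/dt = 2πrh·dr/dt + πr²·dh/dt
= 2π(6)(12)(2) + π(6)²(5)
= 468π cm³/s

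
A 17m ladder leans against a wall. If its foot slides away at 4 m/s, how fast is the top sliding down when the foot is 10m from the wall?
40√21/63 ≈ 2.91 m/s

x² + y² = 17²
2x·dx/dt + 2y·dy/dt = 0
dy/dt = -x/y · dx/dt = -10/(3√21) · 4 = -40√21/63 m/s
The top is descending at 40√21/63 ≈ 2.91 m/s.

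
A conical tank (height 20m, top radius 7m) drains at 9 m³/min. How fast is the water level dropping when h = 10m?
36/(49π) ≈ 0.2339 m/min

r/h = 7/20, so r = (7/20)h
V = (1/3)πr²h = (1/3)π((7/20)h)²h = (49/1200)πh³
dV/dh = (49/400)πh²
dh/dt = (dV/dt)/(dV/dh) = -9/((49/400)π·10²) = -36/(49π) m/min
The level is dropping at 36/(49π) ≈ 0.2339 m/min.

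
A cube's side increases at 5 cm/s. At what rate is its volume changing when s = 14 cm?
2940 cm³/s

V = s³
dV/dt = 3s² · ds/dt = 3·14²·5 = 2940 cm³/s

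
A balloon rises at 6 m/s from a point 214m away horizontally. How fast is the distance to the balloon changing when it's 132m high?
396√15805/15805 ≈ 3.15 m/s

z² = 214² + y²
z = √(214² + 132²) = 2√15805
dz/dt = y/z · dy/dt = 132/(2√15805) · 6 = 396√15805/15805 ≈ 3.15 m/s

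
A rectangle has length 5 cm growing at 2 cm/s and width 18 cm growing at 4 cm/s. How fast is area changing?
56 cm²/s

A = lw
dA/dt = w·dl/dt + l·dw/dt = 18·2 + 5·4 = 56 cm²/s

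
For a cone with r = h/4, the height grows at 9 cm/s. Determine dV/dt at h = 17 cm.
2601π/16 cm³/s

V = (1/3)π(h/4)²h = πh³/48
dV/dt = πh²/16 · 9
At h = 17: dV/dt = 2601π/16 cm³/s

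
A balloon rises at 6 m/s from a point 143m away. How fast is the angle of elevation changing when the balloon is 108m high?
0.026718 rad/s

tan(θ) = y/143
sec²(θ) · dθ/dt = (1/143) · dy/dt
dθ/dt = cos²(θ)/143 · 6 = 143/(143² + 108²) · 6
dθ/dt = 0.026718 rad/s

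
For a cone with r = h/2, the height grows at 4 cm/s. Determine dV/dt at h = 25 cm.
625π cm³/s

V = (1/3)π(h/2)²h = πh³/12
dV/dt = πh²/4 · 4
At h = 25: dV/dt = 625π cm³/s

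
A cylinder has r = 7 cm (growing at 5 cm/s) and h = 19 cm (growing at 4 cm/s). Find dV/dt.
1526π cm³/s

V = πr²h
dV/dt = 2πrh·dr/dt + πr²·dh/dt
= 2π(7)(19)(5) + π(7)²(4)
= 1526π cm³/s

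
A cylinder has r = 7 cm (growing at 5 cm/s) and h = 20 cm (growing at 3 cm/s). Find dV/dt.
1547π cm³/s

V = πr²h
dV/dt = 2πrh·dr/dt + πr²·dh/dt
= 2π(7)(20)(5) + π(7)²(3)
= 1547π cm³/s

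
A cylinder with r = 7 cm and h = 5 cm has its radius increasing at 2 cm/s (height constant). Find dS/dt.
76π cm²/s

S = 2πrh + 2πr² (lateral + bases)
dS/dt = (2πh + 4πr)·dr/dt = (2π·5 + 4π·7)·2
= 76π cm²/s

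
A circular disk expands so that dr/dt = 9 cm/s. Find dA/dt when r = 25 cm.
450π cm²/s

A = πr²
dA/dt = 2πr · dr/dt = 2π(25)(9) = 450π cm²/s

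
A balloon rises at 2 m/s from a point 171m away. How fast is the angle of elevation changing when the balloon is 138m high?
0.007083 rad/s

tan(θ) = y/171
sec²(θ) · dθ/dt = (1/171) · dy/dt
dθ/dt = cos²(θ)/171 · 2 = 171/(171² + 138²) · 2
dθ/dt = 0.007083 rad/s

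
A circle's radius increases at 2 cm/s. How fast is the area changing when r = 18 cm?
72π cm²/s

A = πr²
dA/dt = 2πr · dr/dt = 2π(18)(2) = 72π cm²/s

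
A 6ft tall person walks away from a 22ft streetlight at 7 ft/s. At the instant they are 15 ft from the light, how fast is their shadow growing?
21/8 ft/s

By similar triangles: 22/(x+s) = 6/s
Solving: s = 6x/16
ds/dt = 6/16 · dx/dt = 3/8 · 7 = 21/8 ft/s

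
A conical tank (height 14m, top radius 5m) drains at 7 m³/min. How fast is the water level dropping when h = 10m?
343/(625π) ≈ 0.1747 m/min

r/h = 5/14, so r = (5/14)h
V = (1/3)πr²h = (1/3)π((5/14)h)²h = (25/588)πh³
dV/dh = (25/196)πh²
dh/dt = (dV/dt)/(dV/dh) = -7/((25/196)π·10²) = -343/(625π) m/min
The level is dropping at 343/(625π) ≈ 0.1747 m/min.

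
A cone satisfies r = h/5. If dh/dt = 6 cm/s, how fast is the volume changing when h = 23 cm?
3174π/25 cm³/s

V = (1/3)π(h/5)²h = πh³/75
dV/dt = πh²/25 · 6
At h = 23: dV/dt = 3174π/25 cm³/s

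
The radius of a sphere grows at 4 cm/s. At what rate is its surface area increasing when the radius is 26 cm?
832π cm²/s

S = 4πr²
dS/dt = dS/dr · dr/dt = 8πr · 4
At r = 26: dS/dt = 832π cm²/s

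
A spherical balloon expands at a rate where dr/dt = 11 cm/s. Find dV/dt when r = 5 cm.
1100π cm³/s

V = (4/3)πr³
dV/dt = dV/dr · dr/dt = 4πr² · 11
At r = 5: dV/dt = 1100π cm³/s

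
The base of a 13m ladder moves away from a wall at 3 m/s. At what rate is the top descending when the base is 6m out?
18√133/133 ≈ 1.561 m/s

x² + y² = 13²
2x·dx/dt + 2y·dy/dt = 0
dy/dt = -x/y · dx/dt = -6/√133 · 3 = -18√133/133 m/s
The top is descending at 18√133/133 ≈ 1.561 m/s.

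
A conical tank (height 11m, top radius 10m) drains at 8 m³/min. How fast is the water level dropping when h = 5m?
242/(625π) ≈ 0.1232 m/min

r/h = 10/11, so r = (10/11)h
V = (1/3)πr²h = (1/3)π((10/11)h)²h = (100/363)πh³
dV/dh = (100/121)πh²
dh/dt = (dV/dt)/(dV/dh) = -8/((100/121)π·5²) = -242/(625π) m/min
The level is dropping at 242/(625π) ≈ 0.1232 m/min.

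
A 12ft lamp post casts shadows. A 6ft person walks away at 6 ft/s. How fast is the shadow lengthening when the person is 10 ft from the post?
6 ft/s

By similar triangles: 12/(x+s) = 6/s
Solving: s = 6x/6
ds/dt = 6/6 · dx/dt = 1 · 6 = 6 ft/s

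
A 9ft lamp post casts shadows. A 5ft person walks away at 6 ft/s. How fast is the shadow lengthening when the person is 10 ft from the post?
15/2 ft/s

By similar triangles: 9/(x+s) = 5/s
Solving: s = 5x/4
ds/dt = 5/4 · dx/dt = 5/4 · 6 = 15/2 ft/s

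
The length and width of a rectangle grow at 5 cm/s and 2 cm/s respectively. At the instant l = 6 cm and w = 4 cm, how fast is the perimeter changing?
14 cm/s

P = 2(l + w)
dP/dt = 2(dl/dt + dw/dt) = 2(5 + 2) = 14 cm/s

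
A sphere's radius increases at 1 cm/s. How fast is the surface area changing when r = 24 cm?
192π cm²/s

S = 4πr²
dS/dt = dS/dr · dr/dt = 8πr · 1
At r = 24: dS/dt = 192π cm²/s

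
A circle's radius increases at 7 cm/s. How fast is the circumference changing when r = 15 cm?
14π cm/s

C = 2πr
dC/dt = 2π · dr/dt = 2π · 7 = 14π cm/s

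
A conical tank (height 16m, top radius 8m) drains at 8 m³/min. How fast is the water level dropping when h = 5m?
32/(25π) ≈ 0.4074 m/min

r/h = 8/16, so r = (1/2)h
V = (1/3)πr²h = (1/3)π((1/2)h)²h = (1/12)πh³
dV/dh = (1/4)πh²
dh/dt = (dV/dt)/(dV/dh) = -8/((1/4)π·5²) = -32/(25π) m/min
The level is dropping at 32/(25π) ≈ 0.4074 m/min.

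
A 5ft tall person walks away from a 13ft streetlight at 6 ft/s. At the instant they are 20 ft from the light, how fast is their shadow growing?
15/4 ft/s

By similar triangles: 13/(x+s) = 5/s
Solving: s = 5x/8
ds/dt = 5/8 · dx/dt = 5/8 · 6 = 15/4 ft/s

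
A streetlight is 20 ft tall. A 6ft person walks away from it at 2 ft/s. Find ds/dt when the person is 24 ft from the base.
6/7 ft/s

By similar triangles: 20/(x+s) = 6/s
Solving: s = 6x/14
ds/dt = 6/14 · dx/dt = 3/7 · 2 = 6/7 ft/s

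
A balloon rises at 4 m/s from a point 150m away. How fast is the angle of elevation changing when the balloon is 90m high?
0.019608 rad/s

tan(θ) = y/150
sec²(θ) · dθ/dt = (1/150) · dy/dt
dθ/dt = cos²(θ)/150 · 4 = 150/(150² + 90²) · 4
dθ/dt = 0.019608 rad/s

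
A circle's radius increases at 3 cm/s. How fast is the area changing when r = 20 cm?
120π cm²/s

A = πr²
dA/dt = 2πr · dr/dt = 2π(20)(3) = 120π cm²/s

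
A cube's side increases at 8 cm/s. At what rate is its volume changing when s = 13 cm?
4056 cm³/s

V = s³
dV/dt = 3s² · ds/dt = 3·13²·8 = 4056 cm³/s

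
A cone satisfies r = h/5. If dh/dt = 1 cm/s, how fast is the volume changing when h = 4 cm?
16π/25 cm³/s

V = (1/3)π(h/5)²h = πh³/75
dV/dt = πh²/25 · 1
At h = 4: dV/dt = 16π/25 cm³/s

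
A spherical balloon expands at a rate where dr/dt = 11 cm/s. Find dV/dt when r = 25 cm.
27500π cm³/s

V = (4/3)πr³
dV/dt = dV/dr · dr/dt = 4πr² · 11
At r = 25: dV/dt = 27500π cm³/s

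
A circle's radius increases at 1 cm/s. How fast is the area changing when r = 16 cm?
32π cm²/s

A = πr²
dA/dt = 2πr · dr/dt = 2π(16)(1) = 32π cm²/s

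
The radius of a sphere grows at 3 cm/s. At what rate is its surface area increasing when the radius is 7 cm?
168π cm²/s

S = 4πr²
dS/dt = dS/dr · dr/dt = 8πr · 3
At r = 7: dS/dt = 168π cm²/s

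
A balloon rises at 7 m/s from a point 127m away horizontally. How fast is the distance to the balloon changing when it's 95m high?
665√25154/25154 ≈ 4.193 m/s

z² = 127² + y²
z = √(127² + 95²) = √25154
dz/dt = y/z · dy/dt = 95/√25154 · 7 = 665√25154/25154 ≈ 4.193 m/s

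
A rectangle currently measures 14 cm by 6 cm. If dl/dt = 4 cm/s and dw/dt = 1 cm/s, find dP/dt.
10 cm/s

P = 2(l + w)
dP/dt = 2(dl/dt + dw/dt) = 2(4 + 1) = 10 cm/s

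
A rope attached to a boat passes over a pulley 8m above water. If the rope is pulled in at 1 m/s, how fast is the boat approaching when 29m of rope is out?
29√777/777 ≈ 1.04 m/s

rope² = x² + 8²
x = √(29² - 8²) = √777
dx/dt = (rope/x) · d(rope)/dt = (29/√777) · (-1) = -29√777/777 m/s
The boat approaches at 29√777/777 ≈ 1.04 m/s.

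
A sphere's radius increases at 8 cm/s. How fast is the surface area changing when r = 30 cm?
1920π cm²/s

S = 4πr²
dS/dt = dS/dr · dr/dt = 8πr · 8
At r = 30: dS/dt = 1920π cm²/s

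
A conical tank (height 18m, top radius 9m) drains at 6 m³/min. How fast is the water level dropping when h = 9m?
8/(27π) ≈ 0.09431 m/min

r/h = 9/18, so r = (1/2)h
V = (1/3)πr²h = (1/3)π((1/2)h)²h = (1/12)πh³
dV/dh = (1/4)πh²
dh/dt = (dV/dt)/(dV/dh) = -6/((1/4)π·9²) = -8/(27π) m/min
The level is dropping at 8/(27π) ≈ 0.09431 m/min.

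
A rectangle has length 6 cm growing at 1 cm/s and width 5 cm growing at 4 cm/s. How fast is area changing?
29 cm²/s

A = lw
dA/dt = w·dl/dt + l·dw/dt = 5·1 + 6·4 = 29 cm²/s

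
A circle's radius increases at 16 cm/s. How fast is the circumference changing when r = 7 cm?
32π cm/s

C = 2πr
dC/dt = 2π · dr/dt = 2π · 16 = 32π cm/s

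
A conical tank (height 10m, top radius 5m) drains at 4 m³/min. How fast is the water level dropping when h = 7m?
16/(49π) ≈ 0.1039 m/min

r/h = 5/10, so r = (1/2)h
V = (1/3)πr²h = (1/3)π((1/2)h)²h = (1/12)πh³
dV/dh = (1/4)πh²
dh/dt = (dV/dt)/(dV/dh) = -4/((1/4)π·7²) = -16/(49π) m/min
The level is dropping at 16/(49π) ≈ 0.1039 m/min.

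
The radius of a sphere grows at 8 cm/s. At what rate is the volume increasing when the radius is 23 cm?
16928π cm³/s

V = (4/3)πr³
dV/dt = dV/dr · dr/dt = 4πr² · 8
At r = 23: dV/dt = 16928π cm³/s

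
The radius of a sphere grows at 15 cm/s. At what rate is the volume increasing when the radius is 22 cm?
29040π cm³/s

V = (4/3)πr³
dV/dt = dV/dr · dr/dt = 4πr² · 15
At r = 22: dV/dt = 29040π cm³/s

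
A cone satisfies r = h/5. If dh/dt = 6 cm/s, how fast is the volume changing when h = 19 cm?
2166π/25 cm³/s

V = (1/3)π(h/5)²h = πh³/75
dV/dt = πh²/25 · 6
At h = 19: dV/dt = 2166π/25 cm³/s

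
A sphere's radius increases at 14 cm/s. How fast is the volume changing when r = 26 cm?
37856π cm³/s

V = (4/3)πr³
dV/dt = dV/dr · dr/dt = 4πr² · 14
At r = 26: dV/dt = 37856π cm³/s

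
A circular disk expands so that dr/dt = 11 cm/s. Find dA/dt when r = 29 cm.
638π cm²/s

A = πr²
dA/dt = 2πr · dr/dt = 2π(29)(11) = 638π cm²/s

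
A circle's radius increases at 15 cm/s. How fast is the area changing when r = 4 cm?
120π cm²/s

A = πr²
dA/dt = 2πr · dr/dt = 2π(4)(15) = 120π cm²/s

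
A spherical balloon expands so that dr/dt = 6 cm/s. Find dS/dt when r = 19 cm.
912π cm²/s

S = 4πr²
dS/dt = dS/dr · dr/dt = 8πr · 6
At r = 19: dS/dt = 912π cm²/s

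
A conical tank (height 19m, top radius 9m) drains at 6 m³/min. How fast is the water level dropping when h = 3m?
722/(243π) ≈ 0.9458 m/min

r/h = 9/19, so r = (9/19)h
V = (1/3)πr²h = (1/3)π((9/19)h)²h = (27/361)πh³
dV/dh = (81/361)πh²
dh/dt = (dV/dt)/(dV/dh) = -6/((81/361)π·3²) = -722/(243π) m/min
The level is dropping at 722/(243π) ≈ 0.9458 m/min.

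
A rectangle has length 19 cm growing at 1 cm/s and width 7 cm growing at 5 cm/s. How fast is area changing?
102 cm²/s

A = lw
dA/dt = w·dl/dt + l·dw/dt = 7·1 + 19·5 = 102 cm²/s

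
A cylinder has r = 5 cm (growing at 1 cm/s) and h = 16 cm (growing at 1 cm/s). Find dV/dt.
185π cm³/s

V = πr²h
dV/dt = 2πrh·dr/dt + πr²·dh/dt
= 2π(5)(16)(1) + π(5)²(1)
= 185π cm³/s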